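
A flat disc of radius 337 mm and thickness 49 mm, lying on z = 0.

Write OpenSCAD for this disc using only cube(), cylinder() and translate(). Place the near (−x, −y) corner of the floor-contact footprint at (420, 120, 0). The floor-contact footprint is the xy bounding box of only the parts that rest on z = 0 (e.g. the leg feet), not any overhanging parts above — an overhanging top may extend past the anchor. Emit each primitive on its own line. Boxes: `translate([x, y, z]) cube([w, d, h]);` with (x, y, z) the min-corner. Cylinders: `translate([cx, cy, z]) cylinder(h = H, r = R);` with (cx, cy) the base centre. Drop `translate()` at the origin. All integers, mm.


translate([757, 457, 0]) cylinder(h = 49, r = 337);


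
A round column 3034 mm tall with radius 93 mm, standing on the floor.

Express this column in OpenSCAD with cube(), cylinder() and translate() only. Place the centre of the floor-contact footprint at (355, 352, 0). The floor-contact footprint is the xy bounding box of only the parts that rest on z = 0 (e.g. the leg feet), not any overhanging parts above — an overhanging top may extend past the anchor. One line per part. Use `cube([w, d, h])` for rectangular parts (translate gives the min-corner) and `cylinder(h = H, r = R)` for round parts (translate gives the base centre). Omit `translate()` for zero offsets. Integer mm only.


translate([355, 352, 0]) cylinder(h = 3034, r = 93);


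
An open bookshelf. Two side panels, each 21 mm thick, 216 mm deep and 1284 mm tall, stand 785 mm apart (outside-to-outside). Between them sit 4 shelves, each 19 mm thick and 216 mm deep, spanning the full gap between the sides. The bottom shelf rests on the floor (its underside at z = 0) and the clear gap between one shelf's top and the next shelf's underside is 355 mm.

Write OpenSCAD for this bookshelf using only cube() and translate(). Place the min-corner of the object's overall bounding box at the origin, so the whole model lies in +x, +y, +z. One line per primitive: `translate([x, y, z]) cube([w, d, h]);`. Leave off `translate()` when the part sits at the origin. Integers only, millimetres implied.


cube([21, 216, 1284]);
translate([764, 0, 0]) cube([21, 216, 1284]);
translate([21, 0, 0]) cube([743, 216, 19]);
translate([21, 0, 374]) cube([743, 216, 19]);
translate([21, 0, 748]) cube([743, 216, 19]);
translate([21, 0, 1122]) cube([743, 216, 19]);


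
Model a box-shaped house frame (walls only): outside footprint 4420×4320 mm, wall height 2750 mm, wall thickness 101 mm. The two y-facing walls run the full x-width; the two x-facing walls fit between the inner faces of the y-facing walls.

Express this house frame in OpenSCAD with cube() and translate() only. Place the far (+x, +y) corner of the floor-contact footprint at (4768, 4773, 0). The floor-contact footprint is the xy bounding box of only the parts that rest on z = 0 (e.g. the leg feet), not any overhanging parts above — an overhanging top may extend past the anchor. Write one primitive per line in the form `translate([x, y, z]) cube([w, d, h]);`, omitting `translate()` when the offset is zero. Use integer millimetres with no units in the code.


translate([348, 453, 0]) cube([4420, 101, 2750]);
translate([348, 4672, 0]) cube([4420, 101, 2750]);
translate([348, 554, 0]) cube([101, 4118, 2750]);
translate([4667, 554, 0]) cube([101, 4118, 2750]);


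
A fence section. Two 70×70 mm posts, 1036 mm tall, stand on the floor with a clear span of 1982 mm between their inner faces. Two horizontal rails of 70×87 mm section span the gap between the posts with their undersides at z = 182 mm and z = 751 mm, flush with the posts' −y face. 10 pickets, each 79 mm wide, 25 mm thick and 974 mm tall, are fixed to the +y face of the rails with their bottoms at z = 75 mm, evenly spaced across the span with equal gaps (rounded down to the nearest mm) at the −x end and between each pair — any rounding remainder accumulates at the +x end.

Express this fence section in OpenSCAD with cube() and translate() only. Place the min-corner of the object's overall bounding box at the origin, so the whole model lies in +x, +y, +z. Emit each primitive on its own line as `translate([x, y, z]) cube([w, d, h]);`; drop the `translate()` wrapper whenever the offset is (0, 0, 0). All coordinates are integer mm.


cube([70, 70, 1036]);
translate([2052, 0, 0]) cube([70, 70, 1036]);
translate([70, 0, 182]) cube([1982, 70, 87]);
translate([70, 0, 751]) cube([1982, 70, 87]);
translate([178, 70, 75]) cube([79, 25, 974]);
translate([365, 70, 75]) cube([79, 25, 974]);
translate([552, 70, 75]) cube([79, 25, 974]);
translate([739, 70, 75]) cube([79, 25, 974]);
translate([926, 70, 75]) cube([79, 25, 974]);
translate([1113, 70, 75]) cube([79, 25, 974]);
translate([1300, 70, 75]) cube([79, 25, 974]);
translate([1487, 70, 75]) cube([79, 25, 974]);
translate([1674, 70, 75]) cube([79, 25, 974]);
translate([1861, 70, 75]) cube([79, 25, 974]);


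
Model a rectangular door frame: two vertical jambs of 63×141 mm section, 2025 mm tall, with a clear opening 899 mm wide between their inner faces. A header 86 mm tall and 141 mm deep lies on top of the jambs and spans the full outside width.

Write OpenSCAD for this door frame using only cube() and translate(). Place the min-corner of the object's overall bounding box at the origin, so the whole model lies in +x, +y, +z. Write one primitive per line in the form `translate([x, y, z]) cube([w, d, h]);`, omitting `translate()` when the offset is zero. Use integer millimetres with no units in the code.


cube([63, 141, 2025]);
translate([962, 0, 0]) cube([63, 141, 2025]);
translate([0, 0, 2025]) cube([1025, 141, 86]);


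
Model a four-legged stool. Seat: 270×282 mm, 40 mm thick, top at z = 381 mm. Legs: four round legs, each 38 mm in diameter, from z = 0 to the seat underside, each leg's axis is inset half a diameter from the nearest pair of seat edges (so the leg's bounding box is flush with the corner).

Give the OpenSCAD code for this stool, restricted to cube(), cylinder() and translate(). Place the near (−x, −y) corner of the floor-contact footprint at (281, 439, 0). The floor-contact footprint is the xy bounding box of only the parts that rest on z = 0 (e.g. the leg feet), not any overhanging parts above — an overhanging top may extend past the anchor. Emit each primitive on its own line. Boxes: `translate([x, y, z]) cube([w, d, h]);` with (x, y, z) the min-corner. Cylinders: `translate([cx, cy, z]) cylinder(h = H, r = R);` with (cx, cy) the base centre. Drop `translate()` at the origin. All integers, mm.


translate([281, 439, 341]) cube([270, 282, 40]);
translate([300, 458, 0]) cylinder(h = 341, r = 19);
translate([532, 458, 0]) cylinder(h = 341, r = 19);
translate([300, 702, 0]) cylinder(h = 341, r = 19);
translate([532, 702, 0]) cylinder(h = 341, r = 19);


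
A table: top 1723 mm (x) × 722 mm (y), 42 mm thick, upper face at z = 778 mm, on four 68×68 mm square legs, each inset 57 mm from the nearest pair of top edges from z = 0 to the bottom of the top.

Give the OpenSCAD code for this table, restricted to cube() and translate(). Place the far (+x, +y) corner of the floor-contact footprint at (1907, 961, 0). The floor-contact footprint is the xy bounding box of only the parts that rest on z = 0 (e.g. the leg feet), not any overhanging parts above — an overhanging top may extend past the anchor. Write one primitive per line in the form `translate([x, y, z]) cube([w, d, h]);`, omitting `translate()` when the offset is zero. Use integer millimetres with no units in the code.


translate([241, 296, 736]) cube([1723, 722, 42]);
translate([298, 353, 0]) cube([68, 68, 736]);
translate([1839, 353, 0]) cube([68, 68, 736]);
translate([298, 893, 0]) cube([68, 68, 736]);
translate([1839, 893, 0]) cube([68, 68, 736]);


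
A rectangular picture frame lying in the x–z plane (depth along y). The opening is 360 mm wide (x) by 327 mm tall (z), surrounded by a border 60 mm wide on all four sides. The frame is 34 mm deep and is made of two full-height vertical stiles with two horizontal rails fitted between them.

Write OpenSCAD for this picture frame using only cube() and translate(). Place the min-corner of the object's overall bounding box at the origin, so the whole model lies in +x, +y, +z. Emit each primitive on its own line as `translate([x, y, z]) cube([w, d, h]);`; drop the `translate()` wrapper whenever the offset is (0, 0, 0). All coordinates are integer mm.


cube([60, 34, 447]);
translate([420, 0, 0]) cube([60, 34, 447]);
translate([60, 0, 0]) cube([360, 34, 60]);
translate([60, 0, 387]) cube([360, 34, 60]);


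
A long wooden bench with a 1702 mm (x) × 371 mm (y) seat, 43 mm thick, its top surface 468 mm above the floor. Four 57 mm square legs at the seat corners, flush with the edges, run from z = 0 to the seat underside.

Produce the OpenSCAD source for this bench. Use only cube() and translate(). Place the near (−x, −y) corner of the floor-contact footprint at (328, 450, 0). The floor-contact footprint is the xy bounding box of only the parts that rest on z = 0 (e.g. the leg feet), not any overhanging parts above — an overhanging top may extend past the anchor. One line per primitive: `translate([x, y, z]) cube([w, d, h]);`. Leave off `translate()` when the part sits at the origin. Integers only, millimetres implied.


translate([328, 450, 425]) cube([1702, 371, 43]);
translate([328, 450, 0]) cube([57, 57, 425]);
translate([328, 764, 0]) cube([57, 57, 425]);
translate([1973, 450, 0]) cube([57, 57, 425]);
translate([1973, 764, 0]) cube([57, 57, 425]);


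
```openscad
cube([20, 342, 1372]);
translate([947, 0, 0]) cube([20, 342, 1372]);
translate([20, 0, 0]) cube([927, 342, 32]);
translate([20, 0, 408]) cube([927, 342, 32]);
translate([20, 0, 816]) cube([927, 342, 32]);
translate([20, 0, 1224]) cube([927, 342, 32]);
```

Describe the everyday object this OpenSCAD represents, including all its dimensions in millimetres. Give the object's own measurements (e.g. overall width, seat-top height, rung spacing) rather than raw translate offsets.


An open bookshelf. Two side panels, each 20 mm thick, 342 mm deep and 1372 mm tall, stand 967 mm apart (outside-to-outside). Between them sit 4 shelves, each 32 mm thick and 342 mm deep, spanning the full gap between the sides. The bottom shelf rests on the floor (its underside at z = 0) and the clear gap between one shelf's top and the next shelf's underside is 376 mm.


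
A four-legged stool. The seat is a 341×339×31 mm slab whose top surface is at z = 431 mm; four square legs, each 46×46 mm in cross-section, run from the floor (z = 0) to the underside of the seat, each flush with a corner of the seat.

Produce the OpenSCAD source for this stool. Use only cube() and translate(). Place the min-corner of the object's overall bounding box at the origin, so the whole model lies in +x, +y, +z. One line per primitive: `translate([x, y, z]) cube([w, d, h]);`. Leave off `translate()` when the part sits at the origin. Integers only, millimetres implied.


translate([0, 0, 400]) cube([341, 339, 31]);
cube([46, 46, 400]);
translate([295, 0, 0]) cube([46, 46, 400]);
translate([0, 293, 0]) cube([46, 46, 400]);
translate([295, 293, 0]) cube([46, 46, 400]);


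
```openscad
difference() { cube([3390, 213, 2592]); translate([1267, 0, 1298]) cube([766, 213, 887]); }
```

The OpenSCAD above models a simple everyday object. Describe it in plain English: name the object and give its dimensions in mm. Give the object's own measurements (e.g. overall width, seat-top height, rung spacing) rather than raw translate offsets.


A wall 3390 mm long (x), 213 mm thick (y), 2592 mm tall, with a rectangular window opening cut through it. The opening is 766 mm wide and 887 mm tall; its sill is at z = 1298 mm and its near (−x) edge is 1267 mm from the wall's −x end. The opening passes through the full wall thickness.


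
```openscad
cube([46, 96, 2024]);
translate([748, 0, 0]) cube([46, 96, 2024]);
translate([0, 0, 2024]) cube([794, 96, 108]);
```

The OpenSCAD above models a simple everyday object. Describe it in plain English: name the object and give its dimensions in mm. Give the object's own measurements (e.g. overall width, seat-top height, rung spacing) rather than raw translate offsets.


A door frame. The clear opening is 702 mm wide and 2024 mm high. Two 46 mm wide jambs, 96 mm deep, stand either side of the opening from the floor to the top of the opening. A 108 mm thick head sits across the top of both jambs, spanning the full outside width of the frame.


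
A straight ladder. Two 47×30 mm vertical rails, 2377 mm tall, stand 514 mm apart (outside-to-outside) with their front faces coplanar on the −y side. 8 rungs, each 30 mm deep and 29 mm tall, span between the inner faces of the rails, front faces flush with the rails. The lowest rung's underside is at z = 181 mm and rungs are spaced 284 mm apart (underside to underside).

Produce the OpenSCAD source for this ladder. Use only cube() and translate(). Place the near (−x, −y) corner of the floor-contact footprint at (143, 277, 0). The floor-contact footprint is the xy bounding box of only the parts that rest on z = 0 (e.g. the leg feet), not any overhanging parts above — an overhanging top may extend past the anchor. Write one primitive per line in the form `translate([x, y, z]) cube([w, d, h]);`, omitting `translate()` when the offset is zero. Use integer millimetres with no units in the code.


translate([143, 277, 0]) cube([47, 30, 2377]);
translate([610, 277, 0]) cube([47, 30, 2377]);
translate([190, 277, 181]) cube([420, 30, 29]);
translate([190, 277, 465]) cube([420, 30, 29]);
translate([190, 277, 749]) cube([420, 30, 29]);
translate([190, 277, 1033]) cube([420, 30, 29]);
translate([190, 277, 1317]) cube([420, 30, 29]);
translate([190, 277, 1601]) cube([420, 30, 29]);
translate([190, 277, 1885]) cube([420, 30, 29]);
translate([190, 277, 2169]) cube([420, 30, 29]);


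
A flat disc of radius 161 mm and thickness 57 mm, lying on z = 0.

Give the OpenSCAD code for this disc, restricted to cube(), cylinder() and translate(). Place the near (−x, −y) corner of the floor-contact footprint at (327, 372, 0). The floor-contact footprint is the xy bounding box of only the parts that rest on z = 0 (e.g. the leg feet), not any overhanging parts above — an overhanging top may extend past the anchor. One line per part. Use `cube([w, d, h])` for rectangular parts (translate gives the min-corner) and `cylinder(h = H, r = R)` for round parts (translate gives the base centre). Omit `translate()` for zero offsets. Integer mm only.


translate([488, 533, 0]) cylinder(h = 57, r = 161);


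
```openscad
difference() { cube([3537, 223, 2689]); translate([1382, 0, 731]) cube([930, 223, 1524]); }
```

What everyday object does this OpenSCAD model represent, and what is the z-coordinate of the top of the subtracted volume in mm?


A wall with a window opening. The window head height is 2255 mm.

A wall with a rectangular opening subtracted — a window. Sill at z = 731, opening 1524 mm tall, so the head is at 731 + 1524 = 2255 mm.


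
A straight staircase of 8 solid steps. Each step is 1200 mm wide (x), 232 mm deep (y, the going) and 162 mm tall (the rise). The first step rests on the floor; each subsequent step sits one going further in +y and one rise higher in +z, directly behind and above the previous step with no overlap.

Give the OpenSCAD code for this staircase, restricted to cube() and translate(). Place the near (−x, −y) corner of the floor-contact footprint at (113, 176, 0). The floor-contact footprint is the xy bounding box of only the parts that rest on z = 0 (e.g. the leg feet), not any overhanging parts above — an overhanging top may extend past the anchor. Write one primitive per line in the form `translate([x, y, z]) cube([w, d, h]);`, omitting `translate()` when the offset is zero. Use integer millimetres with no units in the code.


translate([113, 176, 0]) cube([1200, 232, 162]);
translate([113, 408, 162]) cube([1200, 232, 162]);
translate([113, 640, 324]) cube([1200, 232, 162]);
translate([113, 872, 486]) cube([1200, 232, 162]);
translate([113, 1104, 648]) cube([1200, 232, 162]);
translate([113, 1336, 810]) cube([1200, 232, 162]);
translate([113, 1568, 972]) cube([1200, 232, 162]);
translate([113, 1800, 1134]) cube([1200, 232, 162]);


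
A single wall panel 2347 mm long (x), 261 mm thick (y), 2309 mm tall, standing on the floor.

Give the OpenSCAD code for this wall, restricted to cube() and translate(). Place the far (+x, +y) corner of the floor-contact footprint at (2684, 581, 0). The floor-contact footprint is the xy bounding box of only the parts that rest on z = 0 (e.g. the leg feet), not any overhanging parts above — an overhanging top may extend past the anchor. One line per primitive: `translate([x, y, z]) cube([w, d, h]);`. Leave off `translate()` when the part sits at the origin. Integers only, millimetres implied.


translate([337, 320, 0]) cube([2347, 261, 2309]);


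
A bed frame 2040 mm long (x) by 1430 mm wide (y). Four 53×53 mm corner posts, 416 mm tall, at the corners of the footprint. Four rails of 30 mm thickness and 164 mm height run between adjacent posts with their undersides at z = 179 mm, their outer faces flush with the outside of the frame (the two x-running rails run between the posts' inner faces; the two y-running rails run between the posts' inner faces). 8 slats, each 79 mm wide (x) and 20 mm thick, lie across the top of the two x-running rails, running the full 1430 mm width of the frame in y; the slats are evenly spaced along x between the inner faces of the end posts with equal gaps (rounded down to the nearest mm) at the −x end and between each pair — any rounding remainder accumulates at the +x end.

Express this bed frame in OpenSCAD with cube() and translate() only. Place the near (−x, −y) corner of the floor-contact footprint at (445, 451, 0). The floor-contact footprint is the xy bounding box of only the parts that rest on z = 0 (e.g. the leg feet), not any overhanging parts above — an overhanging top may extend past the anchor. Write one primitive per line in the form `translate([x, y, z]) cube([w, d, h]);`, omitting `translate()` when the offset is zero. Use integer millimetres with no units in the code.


translate([445, 451, 0]) cube([53, 53, 416]);
translate([445, 1828, 0]) cube([53, 53, 416]);
translate([2432, 451, 0]) cube([53, 53, 416]);
translate([2432, 1828, 0]) cube([53, 53, 416]);
translate([498, 451, 179]) cube([1934, 30, 164]);
translate([498, 1851, 179]) cube([1934, 30, 164]);
translate([445, 504, 179]) cube([30, 1324, 164]);
translate([2455, 504, 179]) cube([30, 1324, 164]);
translate([642, 451, 343]) cube([79, 1430, 20]);
translate([865, 451, 343]) cube([79, 1430, 20]);
translate([1088, 451, 343]) cube([79, 1430, 20]);
translate([1311, 451, 343]) cube([79, 1430, 20]);
translate([1534, 451, 343]) cube([79, 1430, 20]);
translate([1757, 451, 343]) cube([79, 1430, 20]);
translate([1980, 451, 343]) cube([79, 1430, 20]);
translate([2203, 451, 343]) cube([79, 1430, 20]);


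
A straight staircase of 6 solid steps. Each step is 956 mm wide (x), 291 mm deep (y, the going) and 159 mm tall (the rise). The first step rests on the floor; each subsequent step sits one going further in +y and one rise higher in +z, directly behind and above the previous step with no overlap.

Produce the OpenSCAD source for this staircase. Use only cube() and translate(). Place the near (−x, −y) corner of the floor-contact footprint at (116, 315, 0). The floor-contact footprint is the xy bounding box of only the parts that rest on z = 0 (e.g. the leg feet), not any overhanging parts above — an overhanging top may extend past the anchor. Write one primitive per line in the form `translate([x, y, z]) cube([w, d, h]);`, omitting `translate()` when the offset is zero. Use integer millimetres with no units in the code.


translate([116, 315, 0]) cube([956, 291, 159]);
translate([116, 606, 159]) cube([956, 291, 159]);
translate([116, 897, 318]) cube([956, 291, 159]);
translate([116, 1188, 477]) cube([956, 291, 159]);
translate([116, 1479, 636]) cube([956, 291, 159]);
translate([116, 1770, 795]) cube([956, 291, 159]);


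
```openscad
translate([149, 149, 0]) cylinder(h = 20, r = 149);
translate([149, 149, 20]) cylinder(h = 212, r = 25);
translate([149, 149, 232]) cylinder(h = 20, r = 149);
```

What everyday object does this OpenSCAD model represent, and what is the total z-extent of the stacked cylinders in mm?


A spool. The overall height is 252 mm.

Three coaxial cylinders, large–small–large — a spool. Two 20 mm flanges and a 212 mm core give 20 + 212 + 20 = 252 mm.


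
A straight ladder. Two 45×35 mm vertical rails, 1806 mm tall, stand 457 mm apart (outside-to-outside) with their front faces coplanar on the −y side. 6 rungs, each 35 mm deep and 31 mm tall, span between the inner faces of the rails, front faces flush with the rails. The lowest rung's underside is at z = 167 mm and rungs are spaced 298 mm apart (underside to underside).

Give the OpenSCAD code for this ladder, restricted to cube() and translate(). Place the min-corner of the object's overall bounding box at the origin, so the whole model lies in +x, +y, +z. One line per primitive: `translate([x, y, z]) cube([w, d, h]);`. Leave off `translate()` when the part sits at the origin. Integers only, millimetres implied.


cube([45, 35, 1806]);
translate([412, 0, 0]) cube([45, 35, 1806]);
translate([45, 0, 167]) cube([367, 35, 31]);
translate([45, 0, 465]) cube([367, 35, 31]);
translate([45, 0, 763]) cube([367, 35, 31]);
translate([45, 0, 1061]) cube([367, 35, 31]);
translate([45, 0, 1359]) cube([367, 35, 31]);
translate([45, 0, 1657]) cube([367, 35, 31]);


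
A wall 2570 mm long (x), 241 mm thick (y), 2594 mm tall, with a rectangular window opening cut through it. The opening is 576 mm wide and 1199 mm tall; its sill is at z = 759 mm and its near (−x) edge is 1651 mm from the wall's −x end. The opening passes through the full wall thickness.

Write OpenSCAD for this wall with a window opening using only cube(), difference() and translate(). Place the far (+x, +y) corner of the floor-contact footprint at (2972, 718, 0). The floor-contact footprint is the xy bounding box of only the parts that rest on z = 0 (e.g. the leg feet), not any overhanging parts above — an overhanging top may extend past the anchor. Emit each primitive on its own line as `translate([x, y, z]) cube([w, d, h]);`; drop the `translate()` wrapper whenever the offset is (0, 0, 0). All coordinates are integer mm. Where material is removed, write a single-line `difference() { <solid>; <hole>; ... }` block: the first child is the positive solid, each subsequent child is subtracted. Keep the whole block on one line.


difference() { translate([402, 477, 0]) cube([2570, 241, 2594]); translate([2053, 477, 759]) cube([576, 241, 1199]); }


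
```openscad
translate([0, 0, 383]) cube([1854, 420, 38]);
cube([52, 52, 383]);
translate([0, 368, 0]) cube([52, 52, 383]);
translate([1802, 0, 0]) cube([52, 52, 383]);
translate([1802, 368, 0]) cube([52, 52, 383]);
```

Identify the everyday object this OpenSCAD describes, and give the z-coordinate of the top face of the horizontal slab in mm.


A bench. The seat-top height is 421 mm.

A long slab on four corner posts — a bench. The slab sits at z = 383 with thickness 38, so the top is 383 + 38 = 421 mm.


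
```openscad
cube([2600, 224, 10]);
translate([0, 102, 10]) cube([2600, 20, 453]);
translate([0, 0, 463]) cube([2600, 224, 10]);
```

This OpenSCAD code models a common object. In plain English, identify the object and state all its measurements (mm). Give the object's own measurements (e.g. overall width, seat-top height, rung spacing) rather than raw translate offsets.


An I-beam lying along x, 2600 mm long. Overall section height 473 mm. Two flanges 224 mm wide (y) and 10 mm thick, one on the floor and one at the top; a web 20 mm thick runs between them, centred on the flange width.


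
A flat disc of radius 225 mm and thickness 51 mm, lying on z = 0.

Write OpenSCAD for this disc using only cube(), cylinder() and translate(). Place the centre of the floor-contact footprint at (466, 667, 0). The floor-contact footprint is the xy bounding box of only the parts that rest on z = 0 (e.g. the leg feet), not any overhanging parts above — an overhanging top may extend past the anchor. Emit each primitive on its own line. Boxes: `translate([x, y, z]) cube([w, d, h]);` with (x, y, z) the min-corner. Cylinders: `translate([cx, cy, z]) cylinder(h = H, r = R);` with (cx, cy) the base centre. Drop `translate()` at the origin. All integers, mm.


translate([466, 667, 0]) cylinder(h = 51, r = 225);


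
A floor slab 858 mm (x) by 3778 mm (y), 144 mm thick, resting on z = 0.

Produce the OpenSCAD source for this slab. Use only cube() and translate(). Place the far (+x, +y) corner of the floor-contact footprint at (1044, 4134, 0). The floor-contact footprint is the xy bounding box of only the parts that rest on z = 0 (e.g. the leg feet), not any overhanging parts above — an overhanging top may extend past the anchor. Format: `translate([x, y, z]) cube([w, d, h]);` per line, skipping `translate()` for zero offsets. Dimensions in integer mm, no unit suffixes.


translate([186, 356, 0]) cube([858, 3778, 144]);


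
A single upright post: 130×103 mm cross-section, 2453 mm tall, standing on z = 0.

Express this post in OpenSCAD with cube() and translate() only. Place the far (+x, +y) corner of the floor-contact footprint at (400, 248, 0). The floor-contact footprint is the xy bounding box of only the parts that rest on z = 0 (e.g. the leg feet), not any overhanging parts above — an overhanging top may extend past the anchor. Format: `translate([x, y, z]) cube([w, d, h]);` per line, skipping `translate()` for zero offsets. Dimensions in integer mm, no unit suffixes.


translate([270, 145, 0]) cube([130, 103, 2453]);


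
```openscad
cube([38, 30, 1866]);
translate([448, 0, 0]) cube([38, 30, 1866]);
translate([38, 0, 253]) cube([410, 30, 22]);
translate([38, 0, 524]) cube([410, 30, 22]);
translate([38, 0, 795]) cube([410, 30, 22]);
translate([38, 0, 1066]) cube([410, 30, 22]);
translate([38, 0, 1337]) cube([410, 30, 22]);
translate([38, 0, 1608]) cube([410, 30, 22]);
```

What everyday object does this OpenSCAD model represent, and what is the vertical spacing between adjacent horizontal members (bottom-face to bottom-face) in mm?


A ladder. The rung spacing is 271 mm.

Two tall 38×30 posts with 6 short bars between them — a ladder. Adjacent rungs sit at z = 253 and z = 524, so the spacing is 524 − 253 = 271 mm.


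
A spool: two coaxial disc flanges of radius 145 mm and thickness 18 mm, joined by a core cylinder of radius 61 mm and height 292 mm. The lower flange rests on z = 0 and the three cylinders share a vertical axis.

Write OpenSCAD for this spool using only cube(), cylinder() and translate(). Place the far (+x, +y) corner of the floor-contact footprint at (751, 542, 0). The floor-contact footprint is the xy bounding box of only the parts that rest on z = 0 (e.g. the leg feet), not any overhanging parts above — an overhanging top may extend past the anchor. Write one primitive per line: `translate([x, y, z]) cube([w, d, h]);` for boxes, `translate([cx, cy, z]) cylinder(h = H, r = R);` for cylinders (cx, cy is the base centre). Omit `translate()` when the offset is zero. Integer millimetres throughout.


translate([606, 397, 0]) cylinder(h = 18, r = 145);
translate([606, 397, 18]) cylinder(h = 292, r = 61);
translate([606, 397, 310]) cylinder(h = 18, r = 145);


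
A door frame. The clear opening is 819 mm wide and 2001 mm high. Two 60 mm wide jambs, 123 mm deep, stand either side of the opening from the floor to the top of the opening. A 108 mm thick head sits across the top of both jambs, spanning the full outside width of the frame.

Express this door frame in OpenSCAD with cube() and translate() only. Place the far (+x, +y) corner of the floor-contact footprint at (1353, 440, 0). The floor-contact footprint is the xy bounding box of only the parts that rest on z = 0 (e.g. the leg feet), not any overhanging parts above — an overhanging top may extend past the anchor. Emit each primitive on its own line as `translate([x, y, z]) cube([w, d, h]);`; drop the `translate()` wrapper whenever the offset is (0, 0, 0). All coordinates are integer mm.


translate([414, 317, 0]) cube([60, 123, 2001]);
translate([1293, 317, 0]) cube([60, 123, 2001]);
translate([414, 317, 2001]) cube([939, 123, 108]);


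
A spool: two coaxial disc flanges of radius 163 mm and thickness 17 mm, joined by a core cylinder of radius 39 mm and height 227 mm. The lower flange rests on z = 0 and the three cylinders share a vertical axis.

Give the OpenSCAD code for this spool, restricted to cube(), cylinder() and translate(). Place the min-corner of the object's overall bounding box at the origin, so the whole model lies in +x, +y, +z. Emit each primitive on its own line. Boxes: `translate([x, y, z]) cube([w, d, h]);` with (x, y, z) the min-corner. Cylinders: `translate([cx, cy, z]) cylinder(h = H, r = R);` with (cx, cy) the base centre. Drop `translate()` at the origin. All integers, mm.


translate([163, 163, 0]) cylinder(h = 17, r = 163);
translate([163, 163, 17]) cylinder(h = 227, r = 39);
translate([163, 163, 244]) cylinder(h = 17, r = 163);


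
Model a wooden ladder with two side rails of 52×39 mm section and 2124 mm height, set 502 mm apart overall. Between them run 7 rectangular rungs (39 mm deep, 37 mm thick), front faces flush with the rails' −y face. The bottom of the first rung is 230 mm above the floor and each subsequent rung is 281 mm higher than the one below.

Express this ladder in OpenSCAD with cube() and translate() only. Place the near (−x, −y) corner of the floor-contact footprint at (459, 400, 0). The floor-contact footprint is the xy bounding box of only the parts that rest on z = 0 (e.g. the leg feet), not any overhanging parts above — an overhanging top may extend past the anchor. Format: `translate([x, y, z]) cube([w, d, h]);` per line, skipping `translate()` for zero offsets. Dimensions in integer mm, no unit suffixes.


translate([459, 400, 0]) cube([52, 39, 2124]);
translate([909, 400, 0]) cube([52, 39, 2124]);
translate([511, 400, 230]) cube([398, 39, 37]);
translate([511, 400, 511]) cube([398, 39, 37]);
translate([511, 400, 792]) cube([398, 39, 37]);
translate([511, 400, 1073]) cube([398, 39, 37]);
translate([511, 400, 1354]) cube([398, 39, 37]);
translate([511, 400, 1635]) cube([398, 39, 37]);
translate([511, 400, 1916]) cube([398, 39, 37]);


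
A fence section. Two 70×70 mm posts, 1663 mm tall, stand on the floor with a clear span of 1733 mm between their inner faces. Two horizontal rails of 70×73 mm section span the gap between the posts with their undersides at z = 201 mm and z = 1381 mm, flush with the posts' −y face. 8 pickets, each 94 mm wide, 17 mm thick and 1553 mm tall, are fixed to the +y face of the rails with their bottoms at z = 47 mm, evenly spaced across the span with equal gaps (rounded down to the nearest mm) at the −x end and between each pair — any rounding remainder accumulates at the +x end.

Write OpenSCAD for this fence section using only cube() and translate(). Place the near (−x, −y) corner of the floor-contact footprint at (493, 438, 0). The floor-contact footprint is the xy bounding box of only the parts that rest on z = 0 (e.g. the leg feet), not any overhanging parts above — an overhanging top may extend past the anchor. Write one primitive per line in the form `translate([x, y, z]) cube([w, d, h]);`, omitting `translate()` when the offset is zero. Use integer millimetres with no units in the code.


translate([493, 438, 0]) cube([70, 70, 1663]);
translate([2296, 438, 0]) cube([70, 70, 1663]);
translate([563, 438, 201]) cube([1733, 70, 73]);
translate([563, 438, 1381]) cube([1733, 70, 73]);
translate([672, 508, 47]) cube([94, 17, 1553]);
translate([875, 508, 47]) cube([94, 17, 1553]);
translate([1078, 508, 47]) cube([94, 17, 1553]);
translate([1281, 508, 47]) cube([94, 17, 1553]);
translate([1484, 508, 47]) cube([94, 17, 1553]);
translate([1687, 508, 47]) cube([94, 17, 1553]);
translate([1890, 508, 47]) cube([94, 17, 1553]);
translate([2093, 508, 47]) cube([94, 17, 1553]);


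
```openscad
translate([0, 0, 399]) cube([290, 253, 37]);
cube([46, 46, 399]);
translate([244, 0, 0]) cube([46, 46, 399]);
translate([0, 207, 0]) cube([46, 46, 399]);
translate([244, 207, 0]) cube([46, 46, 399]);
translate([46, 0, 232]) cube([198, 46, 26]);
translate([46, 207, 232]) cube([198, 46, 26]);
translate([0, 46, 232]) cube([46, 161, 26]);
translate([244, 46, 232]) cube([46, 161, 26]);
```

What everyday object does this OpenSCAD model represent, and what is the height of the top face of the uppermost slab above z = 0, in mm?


A stool. The seat height is 436 mm.

A 290×253×37 slab at z = 399 on four corner posts — a stool. The seat top is 399 + 37 = 436 mm.


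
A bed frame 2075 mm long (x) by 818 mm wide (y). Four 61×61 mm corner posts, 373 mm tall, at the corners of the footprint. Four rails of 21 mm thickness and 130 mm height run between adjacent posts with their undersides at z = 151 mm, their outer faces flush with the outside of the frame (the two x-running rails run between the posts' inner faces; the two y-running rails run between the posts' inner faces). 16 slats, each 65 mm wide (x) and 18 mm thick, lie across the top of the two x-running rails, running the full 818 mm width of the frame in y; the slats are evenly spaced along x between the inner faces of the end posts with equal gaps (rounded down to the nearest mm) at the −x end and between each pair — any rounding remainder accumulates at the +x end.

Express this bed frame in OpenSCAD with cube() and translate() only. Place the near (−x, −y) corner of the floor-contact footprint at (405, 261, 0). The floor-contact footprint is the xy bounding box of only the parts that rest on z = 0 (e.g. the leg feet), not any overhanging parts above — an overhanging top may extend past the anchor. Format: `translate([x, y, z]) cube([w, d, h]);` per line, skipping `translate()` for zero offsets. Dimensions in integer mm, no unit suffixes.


translate([405, 261, 0]) cube([61, 61, 373]);
translate([405, 1018, 0]) cube([61, 61, 373]);
translate([2419, 261, 0]) cube([61, 61, 373]);
translate([2419, 1018, 0]) cube([61, 61, 373]);
translate([466, 261, 151]) cube([1953, 21, 130]);
translate([466, 1058, 151]) cube([1953, 21, 130]);
translate([405, 322, 151]) cube([21, 696, 130]);
translate([2459, 322, 151]) cube([21, 696, 130]);
translate([519, 261, 281]) cube([65, 818, 18]);
translate([637, 261, 281]) cube([65, 818, 18]);
translate([755, 261, 281]) cube([65, 818, 18]);
translate([873, 261, 281]) cube([65, 818, 18]);
translate([991, 261, 281]) cube([65, 818, 18]);
translate([1109, 261, 281]) cube([65, 818, 18]);
translate([1227, 261, 281]) cube([65, 818, 18]);
translate([1345, 261, 281]) cube([65, 818, 18]);
translate([1463, 261, 281]) cube([65, 818, 18]);
translate([1581, 261, 281]) cube([65, 818, 18]);
translate([1699, 261, 281]) cube([65, 818, 18]);
translate([1817, 261, 281]) cube([65, 818, 18]);
translate([1935, 261, 281]) cube([65, 818, 18]);
translate([2053, 261, 281]) cube([65, 818, 18]);
translate([2171, 261, 281]) cube([65, 818, 18]);
translate([2289, 261, 281]) cube([65, 818, 18]);


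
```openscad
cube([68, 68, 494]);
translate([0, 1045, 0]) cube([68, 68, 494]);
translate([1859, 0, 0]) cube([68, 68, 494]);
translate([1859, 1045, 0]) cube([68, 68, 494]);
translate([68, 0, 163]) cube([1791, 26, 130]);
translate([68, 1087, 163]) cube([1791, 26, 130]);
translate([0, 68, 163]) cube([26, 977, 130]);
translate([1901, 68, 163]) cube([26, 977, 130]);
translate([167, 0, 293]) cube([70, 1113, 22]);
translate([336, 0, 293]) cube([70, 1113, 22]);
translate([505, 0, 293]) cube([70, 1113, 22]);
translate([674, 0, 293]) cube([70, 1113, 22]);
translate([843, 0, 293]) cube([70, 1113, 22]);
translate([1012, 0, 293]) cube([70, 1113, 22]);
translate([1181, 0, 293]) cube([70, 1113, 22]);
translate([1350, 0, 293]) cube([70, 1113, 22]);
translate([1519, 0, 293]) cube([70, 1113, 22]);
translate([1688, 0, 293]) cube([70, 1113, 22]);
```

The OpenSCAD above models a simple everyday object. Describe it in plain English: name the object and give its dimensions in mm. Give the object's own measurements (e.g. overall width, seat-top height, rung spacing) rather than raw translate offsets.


A bed frame 1927 mm long (x) by 1113 mm wide (y). Four 68×68 mm corner posts, 494 mm tall, at the corners of the footprint. Four rails of 26 mm thickness and 130 mm height run between adjacent posts with their undersides at z = 163 mm, their outer faces flush with the outside of the frame (the two x-running rails run between the posts' inner faces; the two y-running rails run between the posts' inner faces). 10 slats, each 70 mm wide (x) and 22 mm thick, lie across the top of the two x-running rails, running the full 1113 mm width of the frame in y; along x they sit between the end posts with a 99 mm gap after the −x posts and between neighbouring slats, leaving 101 mm before the +x posts.


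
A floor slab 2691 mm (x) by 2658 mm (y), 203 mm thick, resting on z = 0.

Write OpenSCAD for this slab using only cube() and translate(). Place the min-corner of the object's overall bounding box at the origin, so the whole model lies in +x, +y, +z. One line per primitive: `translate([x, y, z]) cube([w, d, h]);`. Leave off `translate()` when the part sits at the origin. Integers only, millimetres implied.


cube([2691, 2658, 203]);


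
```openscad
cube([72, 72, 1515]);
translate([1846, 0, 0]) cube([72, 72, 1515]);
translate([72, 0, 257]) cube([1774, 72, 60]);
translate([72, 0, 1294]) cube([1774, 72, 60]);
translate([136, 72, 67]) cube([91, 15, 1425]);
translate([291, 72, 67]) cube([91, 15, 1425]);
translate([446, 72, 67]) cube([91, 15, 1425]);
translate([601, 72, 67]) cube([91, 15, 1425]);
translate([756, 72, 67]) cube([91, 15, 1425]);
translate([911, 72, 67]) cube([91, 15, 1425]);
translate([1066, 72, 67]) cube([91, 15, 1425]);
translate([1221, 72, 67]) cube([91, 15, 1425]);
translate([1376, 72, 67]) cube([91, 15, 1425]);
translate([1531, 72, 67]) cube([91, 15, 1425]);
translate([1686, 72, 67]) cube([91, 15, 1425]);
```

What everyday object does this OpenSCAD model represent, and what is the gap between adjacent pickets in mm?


A fence section. The picket gap is 64 mm.

Two posts, two rails, 11 pickets — a fence section. Span 1774 mm holds 11 pickets of 91 mm with 12 equal gaps: ⌊(1774 − 11·91) / 12⌋ = 64 mm.


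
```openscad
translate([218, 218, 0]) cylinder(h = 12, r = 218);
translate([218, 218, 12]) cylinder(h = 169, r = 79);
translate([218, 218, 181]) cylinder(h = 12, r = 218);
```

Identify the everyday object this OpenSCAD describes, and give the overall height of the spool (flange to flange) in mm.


A spool. The overall height is 193 mm.

Three coaxial cylinders, large–small–large — a spool. Two 12 mm flanges and a 169 mm core give 12 + 169 + 12 = 193 mm.


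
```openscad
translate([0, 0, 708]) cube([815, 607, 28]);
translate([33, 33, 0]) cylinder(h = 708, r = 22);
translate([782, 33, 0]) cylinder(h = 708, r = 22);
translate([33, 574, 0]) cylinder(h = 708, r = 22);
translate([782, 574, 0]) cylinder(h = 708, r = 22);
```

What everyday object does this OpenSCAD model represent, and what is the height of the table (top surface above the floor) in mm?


A table. The table height is 736 mm.

A 815×607×28 slab sits at z = 708 on four Ø44 mm round legs — a table. The top surface is at 708 + 28 = 736 mm.


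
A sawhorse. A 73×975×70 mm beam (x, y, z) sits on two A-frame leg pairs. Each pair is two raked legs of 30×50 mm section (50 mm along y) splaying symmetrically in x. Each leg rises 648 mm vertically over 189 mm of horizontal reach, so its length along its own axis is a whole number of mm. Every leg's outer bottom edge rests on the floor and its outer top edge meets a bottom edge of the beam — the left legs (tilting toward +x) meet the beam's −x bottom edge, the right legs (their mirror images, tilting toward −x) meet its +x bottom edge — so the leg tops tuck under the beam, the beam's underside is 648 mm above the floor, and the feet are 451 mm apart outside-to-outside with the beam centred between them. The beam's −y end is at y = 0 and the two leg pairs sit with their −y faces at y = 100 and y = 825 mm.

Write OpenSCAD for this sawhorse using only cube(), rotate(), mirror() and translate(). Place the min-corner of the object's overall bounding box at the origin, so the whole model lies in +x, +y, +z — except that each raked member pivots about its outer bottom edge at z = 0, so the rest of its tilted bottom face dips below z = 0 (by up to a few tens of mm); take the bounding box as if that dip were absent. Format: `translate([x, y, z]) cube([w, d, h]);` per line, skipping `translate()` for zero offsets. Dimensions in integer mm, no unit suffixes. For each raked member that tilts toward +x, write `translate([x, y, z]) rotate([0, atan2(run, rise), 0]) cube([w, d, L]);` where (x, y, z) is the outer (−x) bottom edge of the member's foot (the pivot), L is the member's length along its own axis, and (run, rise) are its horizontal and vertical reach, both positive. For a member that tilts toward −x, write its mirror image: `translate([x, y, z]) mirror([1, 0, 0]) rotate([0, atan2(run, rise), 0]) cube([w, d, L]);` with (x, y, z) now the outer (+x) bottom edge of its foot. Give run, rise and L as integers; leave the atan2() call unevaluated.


translate([189, 0, 648]) cube([73, 975, 70]);
translate([0, 100, 0]) rotate([0, atan2(189, 648), 0]) cube([30, 50, 675]);
translate([451, 100, 0]) mirror([1, 0, 0]) rotate([0, atan2(189, 648), 0]) cube([30, 50, 675]);
translate([0, 825, 0]) rotate([0, atan2(189, 648), 0]) cube([30, 50, 675]);
translate([451, 825, 0]) mirror([1, 0, 0]) rotate([0, atan2(189, 648), 0]) cube([30, 50, 675]);
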